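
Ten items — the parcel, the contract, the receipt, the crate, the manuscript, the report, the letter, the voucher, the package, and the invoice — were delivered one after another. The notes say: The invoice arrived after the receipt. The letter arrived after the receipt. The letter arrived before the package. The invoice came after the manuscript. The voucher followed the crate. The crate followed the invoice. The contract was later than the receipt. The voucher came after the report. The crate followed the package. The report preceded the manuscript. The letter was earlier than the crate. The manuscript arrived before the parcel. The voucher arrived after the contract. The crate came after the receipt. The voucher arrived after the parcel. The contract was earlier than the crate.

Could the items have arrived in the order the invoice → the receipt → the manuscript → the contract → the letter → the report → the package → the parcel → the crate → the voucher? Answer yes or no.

The constraints require the report before the manuscript, but in the proposed sequence the manuscript appears ahead of the report. That one violation is enough.

no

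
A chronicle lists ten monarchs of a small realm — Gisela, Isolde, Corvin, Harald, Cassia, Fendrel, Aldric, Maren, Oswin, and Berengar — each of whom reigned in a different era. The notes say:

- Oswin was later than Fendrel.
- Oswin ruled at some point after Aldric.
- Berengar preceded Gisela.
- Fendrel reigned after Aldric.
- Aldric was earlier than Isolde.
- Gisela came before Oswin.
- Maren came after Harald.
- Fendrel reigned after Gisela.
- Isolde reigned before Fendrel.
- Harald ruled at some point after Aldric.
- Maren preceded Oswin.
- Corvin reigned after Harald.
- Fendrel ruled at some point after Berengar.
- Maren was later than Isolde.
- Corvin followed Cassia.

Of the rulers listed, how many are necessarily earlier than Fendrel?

Directly stated before Fendrel: Aldric, Berengar, Gisela, and Isolde.
That's Aldric, Berengar, Gisela, and Isolde — 4 in all.

4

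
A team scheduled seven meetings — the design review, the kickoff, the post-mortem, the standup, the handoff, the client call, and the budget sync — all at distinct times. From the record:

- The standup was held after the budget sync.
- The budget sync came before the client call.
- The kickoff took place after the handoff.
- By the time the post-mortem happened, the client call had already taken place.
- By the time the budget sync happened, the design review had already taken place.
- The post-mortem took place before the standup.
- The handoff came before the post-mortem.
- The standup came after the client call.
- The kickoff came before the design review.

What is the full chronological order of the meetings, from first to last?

The constraints fix every adjacent pair, so only one ordering works:
the handoff → the kickoff → the design review → the budget sync → the client call → the post-mortem → the standup.

the handoff, the kickoff, the design review, the budget sync, the client call, the post-mortem, the standup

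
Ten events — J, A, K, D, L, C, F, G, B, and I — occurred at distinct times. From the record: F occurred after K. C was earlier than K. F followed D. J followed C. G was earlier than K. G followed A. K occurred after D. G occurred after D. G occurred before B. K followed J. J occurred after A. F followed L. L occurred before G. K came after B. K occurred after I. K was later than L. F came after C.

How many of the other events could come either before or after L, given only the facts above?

5

Forced after L: B, F, G, and K.
That leaves A, C, D, I, and J with no forced order relative to L — 5.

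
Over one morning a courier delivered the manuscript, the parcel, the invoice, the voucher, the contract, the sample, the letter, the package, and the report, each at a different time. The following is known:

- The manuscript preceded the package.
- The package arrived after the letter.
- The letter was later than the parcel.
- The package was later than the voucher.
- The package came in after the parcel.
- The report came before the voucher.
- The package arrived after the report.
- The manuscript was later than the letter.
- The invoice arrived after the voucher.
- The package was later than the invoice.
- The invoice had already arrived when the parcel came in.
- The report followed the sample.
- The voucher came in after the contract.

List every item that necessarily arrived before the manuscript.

Directly stated before the manuscript: the letter.
The contract reaches the manuscript via the contract → the voucher → the invoice → the parcel → the letter → the manuscript.
The invoice reaches the manuscript via the invoice → the parcel → the letter → the manuscript.
The parcel reaches the manuscript via the parcel → the letter → the manuscript.
Likewise the report, the sample, and the voucher each reach the manuscript by chaining the stated constraints.
No chain forces the package ahead of the manuscript.

the contract, the invoice, the letter, the parcel, the report, the sample, the voucher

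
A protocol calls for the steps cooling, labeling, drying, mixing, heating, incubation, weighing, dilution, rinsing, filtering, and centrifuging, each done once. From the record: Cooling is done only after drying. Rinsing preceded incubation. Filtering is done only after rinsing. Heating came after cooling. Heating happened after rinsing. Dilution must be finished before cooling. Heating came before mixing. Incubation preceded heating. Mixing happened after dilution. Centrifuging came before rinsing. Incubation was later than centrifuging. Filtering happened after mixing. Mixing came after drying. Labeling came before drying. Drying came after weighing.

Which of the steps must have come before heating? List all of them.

centrifuging, cooling, dilution, drying, incubation, labeling, rinsing, weighing

Directly stated before heating: cooling, incubation, and rinsing.
Centrifuging reaches heating via centrifuging → rinsing → heating.
Dilution reaches heating via dilution → cooling → heating.
Drying reaches heating via drying → cooling → heating.
Likewise labeling and weighing each reach heating by chaining the stated constraints.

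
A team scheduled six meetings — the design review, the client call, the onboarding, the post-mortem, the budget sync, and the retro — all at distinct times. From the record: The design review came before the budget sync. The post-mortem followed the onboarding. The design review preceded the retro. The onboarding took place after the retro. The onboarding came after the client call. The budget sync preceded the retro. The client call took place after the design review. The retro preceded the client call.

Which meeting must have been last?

Every other meeting has a chain of constraints placing it before the post-mortem, so the post-mortem is last.

the post-mortem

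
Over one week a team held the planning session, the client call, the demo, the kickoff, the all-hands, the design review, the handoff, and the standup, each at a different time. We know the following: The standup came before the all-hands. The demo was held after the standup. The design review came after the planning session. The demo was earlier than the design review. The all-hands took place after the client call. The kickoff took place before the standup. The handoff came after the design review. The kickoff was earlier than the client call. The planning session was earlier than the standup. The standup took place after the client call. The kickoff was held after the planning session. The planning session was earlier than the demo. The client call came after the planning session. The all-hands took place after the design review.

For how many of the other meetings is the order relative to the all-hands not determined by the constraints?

Forced before the all-hands: the client call, the demo, the design review, the kickoff, the planning session, and the standup.
That leaves the handoff with no forced order relative to the all-hands — 1.

1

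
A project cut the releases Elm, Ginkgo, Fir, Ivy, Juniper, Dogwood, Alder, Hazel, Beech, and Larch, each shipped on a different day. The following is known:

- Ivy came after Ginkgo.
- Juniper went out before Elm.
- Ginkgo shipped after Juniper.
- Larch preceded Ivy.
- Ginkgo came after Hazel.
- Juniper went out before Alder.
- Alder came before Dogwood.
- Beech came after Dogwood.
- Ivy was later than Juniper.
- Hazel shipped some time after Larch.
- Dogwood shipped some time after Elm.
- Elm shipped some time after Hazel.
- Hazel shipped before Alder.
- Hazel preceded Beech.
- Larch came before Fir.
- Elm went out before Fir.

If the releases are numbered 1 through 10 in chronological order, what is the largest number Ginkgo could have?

9

Ginkgo must come before Ivy — 1 release forced after it.
Everything else can be placed before Ginkgo in some valid order, so Ginkgo can sit as late as position 10 − 1 = 9.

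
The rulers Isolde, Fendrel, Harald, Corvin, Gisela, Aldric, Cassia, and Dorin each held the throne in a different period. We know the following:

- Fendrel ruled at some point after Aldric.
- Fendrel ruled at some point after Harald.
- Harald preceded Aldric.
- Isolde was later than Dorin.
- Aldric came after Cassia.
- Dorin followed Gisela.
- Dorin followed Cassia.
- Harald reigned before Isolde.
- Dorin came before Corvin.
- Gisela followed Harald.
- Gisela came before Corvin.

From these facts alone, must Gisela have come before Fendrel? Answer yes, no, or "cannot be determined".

cannot be determined

No chain of stated constraints runs from Gisela to Fendrel, and none runs from Fendrel to Gisela either.
So the relative order of Gisela and Fendrel is not fixed by the given facts.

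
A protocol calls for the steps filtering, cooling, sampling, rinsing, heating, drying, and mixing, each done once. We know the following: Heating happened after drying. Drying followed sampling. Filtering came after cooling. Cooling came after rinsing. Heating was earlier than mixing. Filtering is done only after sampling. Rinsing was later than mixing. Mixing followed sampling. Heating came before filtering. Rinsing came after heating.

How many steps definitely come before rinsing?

Directly stated before rinsing: heating and mixing.
Drying reaches rinsing via drying → heating → rinsing.
Sampling reaches rinsing via sampling → mixing → rinsing.
No chain forces filtering (or any of the others) ahead of rinsing.
That's drying, heating, mixing, and sampling — 4 in all.

4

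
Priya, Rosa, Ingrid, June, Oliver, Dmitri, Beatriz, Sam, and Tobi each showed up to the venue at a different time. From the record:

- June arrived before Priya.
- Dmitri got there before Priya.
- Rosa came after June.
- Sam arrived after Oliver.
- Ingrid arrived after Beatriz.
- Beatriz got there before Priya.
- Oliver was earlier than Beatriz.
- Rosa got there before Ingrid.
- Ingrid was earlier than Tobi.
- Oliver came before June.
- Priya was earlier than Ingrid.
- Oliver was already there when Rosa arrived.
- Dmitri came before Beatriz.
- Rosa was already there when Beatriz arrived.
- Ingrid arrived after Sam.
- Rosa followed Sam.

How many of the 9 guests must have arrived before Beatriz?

5

Directly stated before Beatriz: Dmitri, Oliver, and Rosa.
June reaches Beatriz via June → Rosa → Beatriz.
Sam reaches Beatriz via Sam → Rosa → Beatriz.
No chain forces Ingrid (or any of the others) ahead of Beatriz.
That's Dmitri, June, Oliver, Rosa, and Sam — 5 in all.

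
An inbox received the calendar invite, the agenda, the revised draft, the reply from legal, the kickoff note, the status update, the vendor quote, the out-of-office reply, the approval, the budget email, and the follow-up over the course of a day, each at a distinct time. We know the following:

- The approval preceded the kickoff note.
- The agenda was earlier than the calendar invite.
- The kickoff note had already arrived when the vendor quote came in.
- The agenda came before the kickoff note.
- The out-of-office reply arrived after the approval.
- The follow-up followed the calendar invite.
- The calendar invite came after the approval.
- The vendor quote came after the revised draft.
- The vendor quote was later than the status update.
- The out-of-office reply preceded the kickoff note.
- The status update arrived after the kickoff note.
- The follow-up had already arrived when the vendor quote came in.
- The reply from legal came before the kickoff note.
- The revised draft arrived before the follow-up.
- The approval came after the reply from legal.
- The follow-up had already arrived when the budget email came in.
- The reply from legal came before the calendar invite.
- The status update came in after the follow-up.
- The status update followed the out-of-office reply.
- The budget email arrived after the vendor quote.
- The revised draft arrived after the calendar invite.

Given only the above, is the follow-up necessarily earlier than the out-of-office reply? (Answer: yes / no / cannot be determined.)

cannot be determined

No chain of stated constraints runs from the follow-up to the out-of-office reply, and none runs from the out-of-office reply to the follow-up either.
So the relative order of the follow-up and the out-of-office reply is not fixed by the given facts.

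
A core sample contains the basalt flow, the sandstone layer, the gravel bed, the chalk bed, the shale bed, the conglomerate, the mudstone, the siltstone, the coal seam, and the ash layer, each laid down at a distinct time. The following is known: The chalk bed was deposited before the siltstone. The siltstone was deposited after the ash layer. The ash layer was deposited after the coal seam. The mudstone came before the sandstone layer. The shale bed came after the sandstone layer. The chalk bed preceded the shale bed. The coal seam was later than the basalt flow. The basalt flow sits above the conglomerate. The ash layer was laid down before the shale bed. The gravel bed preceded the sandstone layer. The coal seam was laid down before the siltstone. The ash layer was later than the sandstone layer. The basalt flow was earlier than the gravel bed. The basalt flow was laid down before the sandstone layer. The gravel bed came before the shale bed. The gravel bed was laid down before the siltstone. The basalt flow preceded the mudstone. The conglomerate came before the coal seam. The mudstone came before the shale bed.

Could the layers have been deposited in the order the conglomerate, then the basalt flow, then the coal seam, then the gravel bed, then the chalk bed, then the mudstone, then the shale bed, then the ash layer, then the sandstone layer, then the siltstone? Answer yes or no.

no

The constraints require the sandstone layer before the shale bed, but in the proposed sequence the shale bed appears ahead of the sandstone layer. That one violation is enough.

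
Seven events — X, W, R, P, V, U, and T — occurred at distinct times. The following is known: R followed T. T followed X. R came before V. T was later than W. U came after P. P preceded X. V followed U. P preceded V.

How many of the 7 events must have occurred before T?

Directly stated before T: W and X.
P reaches T via P → X → T.
No chain forces V (or any of the others) ahead of T.
That's P, W, and X — 3 in all.

3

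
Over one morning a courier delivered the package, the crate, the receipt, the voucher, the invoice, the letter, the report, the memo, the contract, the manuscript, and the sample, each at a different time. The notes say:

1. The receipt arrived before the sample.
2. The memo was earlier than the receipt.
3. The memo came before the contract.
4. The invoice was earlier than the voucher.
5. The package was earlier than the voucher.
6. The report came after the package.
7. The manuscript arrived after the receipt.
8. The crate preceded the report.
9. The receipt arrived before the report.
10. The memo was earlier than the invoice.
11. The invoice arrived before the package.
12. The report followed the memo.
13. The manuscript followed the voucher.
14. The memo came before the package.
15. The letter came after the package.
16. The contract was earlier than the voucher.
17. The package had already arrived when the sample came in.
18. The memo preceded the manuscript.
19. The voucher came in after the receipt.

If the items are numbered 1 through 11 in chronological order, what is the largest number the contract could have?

9

The contract must come before the manuscript and the voucher — 2 items forced after it.
Everything else can be placed before the contract in some valid order, so the contract can sit as late as position 11 − 2 = 9.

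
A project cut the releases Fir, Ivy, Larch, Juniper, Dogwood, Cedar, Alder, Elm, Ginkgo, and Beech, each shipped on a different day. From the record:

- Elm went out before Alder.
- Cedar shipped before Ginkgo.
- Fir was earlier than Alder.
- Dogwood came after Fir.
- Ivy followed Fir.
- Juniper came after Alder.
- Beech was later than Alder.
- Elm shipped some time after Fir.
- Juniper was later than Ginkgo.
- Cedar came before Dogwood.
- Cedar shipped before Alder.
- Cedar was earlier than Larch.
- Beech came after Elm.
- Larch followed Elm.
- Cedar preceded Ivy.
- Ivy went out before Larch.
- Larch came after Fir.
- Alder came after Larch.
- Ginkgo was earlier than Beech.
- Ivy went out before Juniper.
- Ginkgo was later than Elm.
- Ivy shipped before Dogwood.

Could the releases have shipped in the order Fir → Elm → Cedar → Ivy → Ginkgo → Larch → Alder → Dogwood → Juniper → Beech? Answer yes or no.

Check each stated constraint against the proposed order — e.g. Fir is ahead of Dogwood; Elm is ahead of Beech. Every pair is in the required order; nothing is violated.

yes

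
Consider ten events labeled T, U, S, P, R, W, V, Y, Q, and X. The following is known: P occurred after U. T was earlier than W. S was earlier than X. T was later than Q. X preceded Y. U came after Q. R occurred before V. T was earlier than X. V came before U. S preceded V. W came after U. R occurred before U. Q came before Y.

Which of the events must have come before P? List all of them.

Directly stated before P: U.
Q reaches P via Q → U → P.
R reaches P via R → U → P.
S reaches P via S → V → U → P.
Likewise V reaches P by chaining the stated constraints.

Q, R, S, U, V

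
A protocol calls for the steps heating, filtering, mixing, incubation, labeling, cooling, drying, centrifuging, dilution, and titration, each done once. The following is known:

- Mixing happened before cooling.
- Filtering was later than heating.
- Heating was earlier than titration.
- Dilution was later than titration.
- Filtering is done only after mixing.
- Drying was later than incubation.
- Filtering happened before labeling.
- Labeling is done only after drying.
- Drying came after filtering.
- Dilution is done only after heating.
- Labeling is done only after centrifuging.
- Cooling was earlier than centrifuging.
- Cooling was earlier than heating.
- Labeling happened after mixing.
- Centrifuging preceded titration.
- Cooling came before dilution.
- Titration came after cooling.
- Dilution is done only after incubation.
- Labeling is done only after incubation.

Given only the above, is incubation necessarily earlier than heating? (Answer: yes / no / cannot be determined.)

No chain of stated constraints runs from incubation to heating, and none runs from heating to incubation either.
So the relative order of incubation and heating is not fixed by the given facts.

cannot be determined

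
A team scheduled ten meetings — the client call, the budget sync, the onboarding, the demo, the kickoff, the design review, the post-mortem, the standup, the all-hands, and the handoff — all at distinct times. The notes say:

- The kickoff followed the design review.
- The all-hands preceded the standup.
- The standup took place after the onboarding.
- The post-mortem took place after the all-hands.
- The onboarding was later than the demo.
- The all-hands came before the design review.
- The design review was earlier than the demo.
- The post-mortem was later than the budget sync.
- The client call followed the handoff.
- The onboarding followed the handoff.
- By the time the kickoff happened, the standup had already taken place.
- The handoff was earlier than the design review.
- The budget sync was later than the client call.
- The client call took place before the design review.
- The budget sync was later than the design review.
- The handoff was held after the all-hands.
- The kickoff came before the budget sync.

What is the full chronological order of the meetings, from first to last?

The constraints fix every adjacent pair, so only one ordering works:
the all-hands → the handoff → the client call → the design review → the demo → the onboarding → the standup → the kickoff → the budget sync → the post-mortem.

the all-hands, the handoff, the client call, the design review, the demo, the onboarding, the standup, the kickoff, the budget sync, the post-mortem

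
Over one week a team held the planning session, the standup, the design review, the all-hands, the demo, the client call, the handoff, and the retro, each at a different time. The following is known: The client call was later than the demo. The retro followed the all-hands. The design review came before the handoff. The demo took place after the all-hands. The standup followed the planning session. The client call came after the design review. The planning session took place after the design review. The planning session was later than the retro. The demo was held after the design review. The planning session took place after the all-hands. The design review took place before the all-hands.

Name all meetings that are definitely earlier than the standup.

the all-hands, the design review, the planning session, the retro

Directly stated before the standup: the planning session.
The all-hands reaches the standup via the all-hands → the planning session → the standup.
The design review reaches the standup via the design review → the planning session → the standup.
The retro reaches the standup via the retro → the planning session → the standup.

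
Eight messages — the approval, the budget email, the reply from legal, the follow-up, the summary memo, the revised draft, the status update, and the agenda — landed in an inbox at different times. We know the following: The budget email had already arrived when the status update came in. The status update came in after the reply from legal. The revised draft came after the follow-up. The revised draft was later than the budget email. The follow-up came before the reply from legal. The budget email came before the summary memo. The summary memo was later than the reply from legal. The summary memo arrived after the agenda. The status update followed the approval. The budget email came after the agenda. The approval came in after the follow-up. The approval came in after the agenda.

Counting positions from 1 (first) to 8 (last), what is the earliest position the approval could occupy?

3

The agenda and the follow-up must both come before the approval — 2 forced predecessors.
Nothing else is forced ahead of the approval, so its earliest slot is position 2 + 1 = 3.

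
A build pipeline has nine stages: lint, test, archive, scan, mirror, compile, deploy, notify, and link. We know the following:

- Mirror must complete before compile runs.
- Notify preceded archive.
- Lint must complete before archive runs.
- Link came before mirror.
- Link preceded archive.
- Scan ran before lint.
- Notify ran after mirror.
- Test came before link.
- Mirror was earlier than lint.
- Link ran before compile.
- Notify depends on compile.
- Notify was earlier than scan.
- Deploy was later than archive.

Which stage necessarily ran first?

Test has a chain of constraints placing it before every other stage, so test must be first.

test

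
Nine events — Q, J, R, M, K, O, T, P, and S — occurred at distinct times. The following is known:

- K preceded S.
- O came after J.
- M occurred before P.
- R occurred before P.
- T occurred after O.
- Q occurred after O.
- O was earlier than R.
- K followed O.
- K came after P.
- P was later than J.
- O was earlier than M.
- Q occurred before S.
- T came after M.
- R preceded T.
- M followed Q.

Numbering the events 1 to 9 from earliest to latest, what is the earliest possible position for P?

6

J, M, O, Q, and R must all come before P — 5 forced predecessors.
Nothing else is forced ahead of P, so its earliest slot is position 5 + 1 = 6.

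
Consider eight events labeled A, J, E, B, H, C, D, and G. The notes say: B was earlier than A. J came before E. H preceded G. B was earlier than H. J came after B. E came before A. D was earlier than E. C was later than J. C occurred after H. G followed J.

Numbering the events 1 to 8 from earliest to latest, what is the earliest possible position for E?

B, D, and J must all come before E — 3 forced predecessors.
Nothing else is forced ahead of E, so its earliest slot is position 3 + 1 = 4.

4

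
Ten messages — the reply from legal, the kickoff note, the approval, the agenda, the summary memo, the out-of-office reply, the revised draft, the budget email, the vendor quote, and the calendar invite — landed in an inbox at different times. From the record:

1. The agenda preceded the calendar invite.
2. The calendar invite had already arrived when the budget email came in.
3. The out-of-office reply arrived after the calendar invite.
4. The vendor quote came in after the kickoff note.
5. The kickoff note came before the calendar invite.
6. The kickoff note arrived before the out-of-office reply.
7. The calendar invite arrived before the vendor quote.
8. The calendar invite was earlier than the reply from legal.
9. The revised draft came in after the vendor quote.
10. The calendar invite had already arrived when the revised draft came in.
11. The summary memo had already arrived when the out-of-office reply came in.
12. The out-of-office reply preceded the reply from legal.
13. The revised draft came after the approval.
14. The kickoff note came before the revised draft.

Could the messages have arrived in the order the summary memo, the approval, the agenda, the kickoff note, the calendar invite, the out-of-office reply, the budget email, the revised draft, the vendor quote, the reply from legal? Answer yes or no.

The constraints require the vendor quote before the revised draft, but in the proposed sequence the revised draft appears ahead of the vendor quote. That one violation is enough.

no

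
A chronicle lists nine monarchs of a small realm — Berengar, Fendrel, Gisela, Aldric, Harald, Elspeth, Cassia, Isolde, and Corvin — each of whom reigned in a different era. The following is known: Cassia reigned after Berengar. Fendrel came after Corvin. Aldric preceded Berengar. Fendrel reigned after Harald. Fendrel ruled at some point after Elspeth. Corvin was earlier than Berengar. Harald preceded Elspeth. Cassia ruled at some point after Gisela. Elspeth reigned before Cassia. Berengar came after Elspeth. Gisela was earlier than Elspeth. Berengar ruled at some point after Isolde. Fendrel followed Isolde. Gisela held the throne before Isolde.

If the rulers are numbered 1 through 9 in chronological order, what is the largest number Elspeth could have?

Elspeth must come before Berengar, Cassia, and Fendrel — 3 rulers forced after them.
Everything else can be placed before Elspeth in some valid order, so Elspeth can sit as late as position 9 − 3 = 6.

6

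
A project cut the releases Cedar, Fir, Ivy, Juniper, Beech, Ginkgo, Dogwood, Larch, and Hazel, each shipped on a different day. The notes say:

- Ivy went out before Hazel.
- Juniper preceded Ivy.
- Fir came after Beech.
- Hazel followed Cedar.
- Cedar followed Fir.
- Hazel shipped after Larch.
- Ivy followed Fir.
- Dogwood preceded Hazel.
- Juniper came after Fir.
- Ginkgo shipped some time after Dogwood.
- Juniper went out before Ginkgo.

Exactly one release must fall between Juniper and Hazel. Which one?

Tracing the constraints gives Juniper → Ivy → Hazel, so Ivy sits after Juniper and before Hazel.
No other release is forced both after Juniper and before Hazel.

Ivy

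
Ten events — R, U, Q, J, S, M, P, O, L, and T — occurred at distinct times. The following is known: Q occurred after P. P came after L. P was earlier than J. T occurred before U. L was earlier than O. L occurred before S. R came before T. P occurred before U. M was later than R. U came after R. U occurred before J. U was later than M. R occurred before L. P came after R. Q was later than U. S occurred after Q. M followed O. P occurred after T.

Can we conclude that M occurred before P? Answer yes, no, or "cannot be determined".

No chain of stated constraints runs from M to P, and none runs from P to M either.
So the relative order of M and P is not fixed by the given facts.

cannot be determined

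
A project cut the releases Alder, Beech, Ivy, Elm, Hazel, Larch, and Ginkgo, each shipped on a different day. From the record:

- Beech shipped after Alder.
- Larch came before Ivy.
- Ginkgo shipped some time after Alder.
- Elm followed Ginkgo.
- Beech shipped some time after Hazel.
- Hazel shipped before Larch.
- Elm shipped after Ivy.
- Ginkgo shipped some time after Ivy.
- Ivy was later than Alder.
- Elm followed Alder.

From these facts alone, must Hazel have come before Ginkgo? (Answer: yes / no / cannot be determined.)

yes

Chain the constraints: Hazel → Larch → Ivy → Ginkgo. Each link is directly stated, so Hazel comes before Ginkgo.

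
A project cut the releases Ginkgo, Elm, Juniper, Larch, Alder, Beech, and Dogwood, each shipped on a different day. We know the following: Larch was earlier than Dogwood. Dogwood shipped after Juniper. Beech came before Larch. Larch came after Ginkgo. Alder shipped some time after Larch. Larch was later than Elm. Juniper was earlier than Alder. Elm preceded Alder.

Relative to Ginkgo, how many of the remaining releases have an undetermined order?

3

Forced after Ginkgo: Alder, Dogwood, and Larch.
That leaves Beech, Elm, and Juniper with no forced order relative to Ginkgo — 3.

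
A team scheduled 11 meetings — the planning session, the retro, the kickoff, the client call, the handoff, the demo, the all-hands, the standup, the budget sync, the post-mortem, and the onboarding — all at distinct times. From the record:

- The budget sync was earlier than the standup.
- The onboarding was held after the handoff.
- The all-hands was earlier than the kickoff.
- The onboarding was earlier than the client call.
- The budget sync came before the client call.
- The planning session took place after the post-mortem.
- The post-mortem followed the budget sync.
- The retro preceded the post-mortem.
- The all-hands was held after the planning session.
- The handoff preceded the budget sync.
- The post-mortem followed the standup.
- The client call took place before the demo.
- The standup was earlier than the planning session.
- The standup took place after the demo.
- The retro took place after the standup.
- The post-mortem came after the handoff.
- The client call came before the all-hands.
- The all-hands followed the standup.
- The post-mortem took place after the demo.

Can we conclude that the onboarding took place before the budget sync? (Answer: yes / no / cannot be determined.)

No chain of stated constraints runs from the onboarding to the budget sync, and none runs from the budget sync to the onboarding either.
So the relative order of the onboarding and the budget sync is not fixed by the given facts.

cannot be determined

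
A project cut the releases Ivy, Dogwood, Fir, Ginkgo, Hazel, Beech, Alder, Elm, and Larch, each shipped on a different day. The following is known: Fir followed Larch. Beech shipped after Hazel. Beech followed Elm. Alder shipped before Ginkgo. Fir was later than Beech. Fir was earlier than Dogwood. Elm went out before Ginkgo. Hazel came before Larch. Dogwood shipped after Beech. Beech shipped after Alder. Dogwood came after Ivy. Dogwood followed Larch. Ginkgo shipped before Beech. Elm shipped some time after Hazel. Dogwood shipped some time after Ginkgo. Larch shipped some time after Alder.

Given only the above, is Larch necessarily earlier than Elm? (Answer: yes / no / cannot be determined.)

cannot be determined

No chain of stated constraints runs from Larch to Elm, and none runs from Elm to Larch either.
So the relative order of Larch and Elm is not fixed by the given facts.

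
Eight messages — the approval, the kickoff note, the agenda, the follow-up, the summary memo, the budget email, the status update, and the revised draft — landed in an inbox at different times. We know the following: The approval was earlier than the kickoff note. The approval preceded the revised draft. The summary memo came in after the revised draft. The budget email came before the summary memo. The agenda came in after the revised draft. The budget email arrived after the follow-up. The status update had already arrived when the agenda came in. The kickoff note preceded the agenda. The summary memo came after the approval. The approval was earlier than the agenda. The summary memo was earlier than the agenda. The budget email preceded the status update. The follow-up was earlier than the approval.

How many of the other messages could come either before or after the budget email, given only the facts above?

Forced before the budget email: the follow-up; forced after the budget email: the agenda, the status update, and the summary memo.
That leaves the approval, the kickoff note, and the revised draft with no forced order relative to the budget email — 3.

3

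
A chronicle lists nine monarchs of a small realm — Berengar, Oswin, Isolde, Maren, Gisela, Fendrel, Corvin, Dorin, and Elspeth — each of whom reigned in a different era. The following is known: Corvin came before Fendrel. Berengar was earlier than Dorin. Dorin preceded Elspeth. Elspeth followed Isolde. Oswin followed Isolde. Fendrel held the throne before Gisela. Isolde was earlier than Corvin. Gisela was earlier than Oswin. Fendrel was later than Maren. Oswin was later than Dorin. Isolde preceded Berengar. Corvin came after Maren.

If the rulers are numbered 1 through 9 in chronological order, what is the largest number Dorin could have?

Dorin must come before Elspeth and Oswin — 2 rulers forced after them.
Everything else can be placed before Dorin in some valid order, so Dorin can sit as late as position 9 − 2 = 7.

7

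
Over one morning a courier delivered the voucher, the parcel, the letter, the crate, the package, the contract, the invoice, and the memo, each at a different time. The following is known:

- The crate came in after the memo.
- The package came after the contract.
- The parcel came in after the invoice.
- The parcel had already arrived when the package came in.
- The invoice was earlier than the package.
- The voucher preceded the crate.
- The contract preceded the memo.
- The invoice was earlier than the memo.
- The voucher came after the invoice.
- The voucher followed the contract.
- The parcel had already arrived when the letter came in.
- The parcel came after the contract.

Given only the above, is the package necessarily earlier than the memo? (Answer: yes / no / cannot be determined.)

No chain of stated constraints runs from the package to the memo, and none runs from the memo to the package either.
So the relative order of the package and the memo is not fixed by the given facts.

cannot be determined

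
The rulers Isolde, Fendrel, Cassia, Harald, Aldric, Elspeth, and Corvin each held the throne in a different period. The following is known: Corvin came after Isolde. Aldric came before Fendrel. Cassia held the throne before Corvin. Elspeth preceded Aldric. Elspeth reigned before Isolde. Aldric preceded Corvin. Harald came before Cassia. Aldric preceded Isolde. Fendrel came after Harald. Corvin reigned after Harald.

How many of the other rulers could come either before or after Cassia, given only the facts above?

4

Forced before Cassia: Harald; forced after Cassia: Corvin.
That leaves Aldric, Elspeth, Fendrel, and Isolde with no forced order relative to Cassia — 4.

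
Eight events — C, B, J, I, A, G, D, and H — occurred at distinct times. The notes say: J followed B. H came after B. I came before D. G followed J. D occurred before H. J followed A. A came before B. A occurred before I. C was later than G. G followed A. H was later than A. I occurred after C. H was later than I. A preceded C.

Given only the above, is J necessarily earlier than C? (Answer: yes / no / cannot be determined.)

Chain the constraints: J → G → C. Each link is directly stated, so J comes before C.

yes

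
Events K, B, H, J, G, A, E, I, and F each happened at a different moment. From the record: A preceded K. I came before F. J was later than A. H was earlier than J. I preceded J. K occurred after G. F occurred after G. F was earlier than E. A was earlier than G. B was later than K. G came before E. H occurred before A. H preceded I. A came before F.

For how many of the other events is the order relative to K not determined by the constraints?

Forced before K: A, G, and H; forced after K: B.
That leaves E, F, I, and J with no forced order relative to K — 4.

4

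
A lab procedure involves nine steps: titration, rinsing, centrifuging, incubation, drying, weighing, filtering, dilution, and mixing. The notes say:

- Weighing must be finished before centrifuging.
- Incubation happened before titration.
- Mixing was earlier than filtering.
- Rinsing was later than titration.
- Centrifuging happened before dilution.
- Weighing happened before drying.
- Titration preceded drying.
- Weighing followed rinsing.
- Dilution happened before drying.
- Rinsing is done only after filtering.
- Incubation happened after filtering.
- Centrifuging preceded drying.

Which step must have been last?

drying

Every other step has a chain of constraints placing it before drying, so drying is last.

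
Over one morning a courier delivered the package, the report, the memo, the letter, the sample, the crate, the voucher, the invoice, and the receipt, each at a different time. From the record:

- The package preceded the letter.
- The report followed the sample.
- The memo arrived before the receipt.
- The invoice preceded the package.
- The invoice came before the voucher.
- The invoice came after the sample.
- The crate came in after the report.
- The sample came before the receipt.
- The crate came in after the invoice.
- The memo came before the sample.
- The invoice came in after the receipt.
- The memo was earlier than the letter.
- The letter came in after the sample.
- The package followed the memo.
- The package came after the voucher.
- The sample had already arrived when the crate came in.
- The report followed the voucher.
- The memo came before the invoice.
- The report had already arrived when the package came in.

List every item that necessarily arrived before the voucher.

the invoice, the memo, the receipt, the sample

Directly stated before the voucher: the invoice.
The memo reaches the voucher via the memo → the invoice → the voucher.
The receipt reaches the voucher via the receipt → the invoice → the voucher.
The sample reaches the voucher via the sample → the invoice → the voucher.
No chain forces the package (or any of the others) ahead of the voucher.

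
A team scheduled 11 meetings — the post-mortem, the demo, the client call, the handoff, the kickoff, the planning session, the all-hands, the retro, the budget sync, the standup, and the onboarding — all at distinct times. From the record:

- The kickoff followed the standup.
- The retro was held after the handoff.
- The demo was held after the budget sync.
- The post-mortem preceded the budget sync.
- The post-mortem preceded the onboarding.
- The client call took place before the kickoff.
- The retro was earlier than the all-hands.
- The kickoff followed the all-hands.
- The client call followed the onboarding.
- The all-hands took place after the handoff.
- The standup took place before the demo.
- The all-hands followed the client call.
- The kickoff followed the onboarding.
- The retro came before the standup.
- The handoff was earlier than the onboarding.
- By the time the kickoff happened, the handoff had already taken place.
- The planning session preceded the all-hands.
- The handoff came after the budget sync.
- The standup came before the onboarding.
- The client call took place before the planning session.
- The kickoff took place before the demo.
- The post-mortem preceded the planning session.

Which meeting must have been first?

The post-mortem has a chain of constraints placing it before every other meeting, so the post-mortem must be first.

the post-mortem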